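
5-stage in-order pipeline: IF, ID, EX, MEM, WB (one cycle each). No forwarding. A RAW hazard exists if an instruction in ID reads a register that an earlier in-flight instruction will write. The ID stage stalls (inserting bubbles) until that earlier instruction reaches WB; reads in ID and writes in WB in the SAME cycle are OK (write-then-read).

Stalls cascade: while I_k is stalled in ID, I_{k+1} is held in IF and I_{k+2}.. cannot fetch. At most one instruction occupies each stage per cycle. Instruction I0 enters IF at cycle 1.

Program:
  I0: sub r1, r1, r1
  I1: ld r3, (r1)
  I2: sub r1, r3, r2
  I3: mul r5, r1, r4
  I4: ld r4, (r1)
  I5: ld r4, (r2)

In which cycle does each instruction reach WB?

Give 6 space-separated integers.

I0 sub r1 <- r1,r1: IF@1 ID@2 stall=0 (-) EX@3 MEM@4 WB@5
I1 ld r3 <- r1: IF@2 ID@3 stall=2 (RAW on I0.r1 (WB@5)) EX@6 MEM@7 WB@8
I2 sub r1 <- r3,r2: IF@3 ID@6 stall=2 (RAW on I1.r3 (WB@8)) EX@9 MEM@10 WB@11
I3 mul r5 <- r1,r4: IF@6 ID@9 stall=2 (RAW on I2.r1 (WB@11)) EX@12 MEM@13 WB@14
I4 ld r4 <- r1: IF@9 ID@12 stall=0 (-) EX@13 MEM@14 WB@15
I5 ld r4 <- r2: IF@12 ID@13 stall=0 (-) EX@14 MEM@15 WB@16

Answer: 5 8 11 14 15 16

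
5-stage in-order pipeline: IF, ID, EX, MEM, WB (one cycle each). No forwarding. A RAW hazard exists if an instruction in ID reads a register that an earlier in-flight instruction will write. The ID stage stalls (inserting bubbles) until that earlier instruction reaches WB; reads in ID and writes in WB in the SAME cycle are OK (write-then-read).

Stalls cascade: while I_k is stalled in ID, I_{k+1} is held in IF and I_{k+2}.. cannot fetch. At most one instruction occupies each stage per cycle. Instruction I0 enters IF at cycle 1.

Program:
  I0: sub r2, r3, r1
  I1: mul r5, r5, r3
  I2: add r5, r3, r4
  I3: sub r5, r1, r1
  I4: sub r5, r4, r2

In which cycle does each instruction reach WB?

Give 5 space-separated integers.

I0 sub r2 <- r3,r1: IF@1 ID@2 stall=0 (-) EX@3 MEM@4 WB@5
I1 mul r5 <- r5,r3: IF@2 ID@3 stall=0 (-) EX@4 MEM@5 WB@6
I2 add r5 <- r3,r4: IF@3 ID@4 stall=0 (-) EX@5 MEM@6 WB@7
I3 sub r5 <- r1,r1: IF@4 ID@5 stall=0 (-) EX@6 MEM@7 WB@8
I4 sub r5 <- r4,r2: IF@5 ID@6 stall=0 (-) EX@7 MEM@8 WB@9

Answer: 5 6 7 8 9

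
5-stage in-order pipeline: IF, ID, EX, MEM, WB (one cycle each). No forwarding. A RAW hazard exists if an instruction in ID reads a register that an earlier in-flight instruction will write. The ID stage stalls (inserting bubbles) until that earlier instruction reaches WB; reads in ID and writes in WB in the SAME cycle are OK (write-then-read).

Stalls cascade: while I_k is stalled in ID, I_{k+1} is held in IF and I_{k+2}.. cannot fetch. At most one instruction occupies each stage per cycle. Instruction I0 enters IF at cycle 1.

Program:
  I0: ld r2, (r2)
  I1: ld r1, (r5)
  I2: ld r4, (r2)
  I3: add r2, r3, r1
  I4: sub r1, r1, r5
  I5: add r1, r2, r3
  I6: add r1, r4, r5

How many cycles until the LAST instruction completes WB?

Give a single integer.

Answer: 13

Derivation:
I0 ld r2 <- r2: IF@1 ID@2 stall=0 (-) EX@3 MEM@4 WB@5
I1 ld r1 <- r5: IF@2 ID@3 stall=0 (-) EX@4 MEM@5 WB@6
I2 ld r4 <- r2: IF@3 ID@4 stall=1 (RAW on I0.r2 (WB@5)) EX@6 MEM@7 WB@8
I3 add r2 <- r3,r1: IF@4 ID@6 stall=0 (-) EX@7 MEM@8 WB@9
I4 sub r1 <- r1,r5: IF@6 ID@7 stall=0 (-) EX@8 MEM@9 WB@10
I5 add r1 <- r2,r3: IF@7 ID@8 stall=1 (RAW on I3.r2 (WB@9)) EX@10 MEM@11 WB@12
I6 add r1 <- r4,r5: IF@8 ID@10 stall=0 (-) EX@11 MEM@12 WB@13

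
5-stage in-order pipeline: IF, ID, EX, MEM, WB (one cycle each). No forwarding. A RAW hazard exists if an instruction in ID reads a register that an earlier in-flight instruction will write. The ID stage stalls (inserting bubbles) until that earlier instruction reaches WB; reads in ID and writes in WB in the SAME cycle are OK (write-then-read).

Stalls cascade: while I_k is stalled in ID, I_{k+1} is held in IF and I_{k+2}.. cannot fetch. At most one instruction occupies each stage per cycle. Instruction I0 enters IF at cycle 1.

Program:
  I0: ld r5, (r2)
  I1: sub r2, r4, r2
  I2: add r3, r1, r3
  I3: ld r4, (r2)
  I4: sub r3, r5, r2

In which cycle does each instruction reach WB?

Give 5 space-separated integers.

Answer: 5 6 7 9 10

Derivation:
I0 ld r5 <- r2: IF@1 ID@2 stall=0 (-) EX@3 MEM@4 WB@5
I1 sub r2 <- r4,r2: IF@2 ID@3 stall=0 (-) EX@4 MEM@5 WB@6
I2 add r3 <- r1,r3: IF@3 ID@4 stall=0 (-) EX@5 MEM@6 WB@7
I3 ld r4 <- r2: IF@4 ID@5 stall=1 (RAW on I1.r2 (WB@6)) EX@7 MEM@8 WB@9
I4 sub r3 <- r5,r2: IF@5 ID@7 stall=0 (-) EX@8 MEM@9 WB@10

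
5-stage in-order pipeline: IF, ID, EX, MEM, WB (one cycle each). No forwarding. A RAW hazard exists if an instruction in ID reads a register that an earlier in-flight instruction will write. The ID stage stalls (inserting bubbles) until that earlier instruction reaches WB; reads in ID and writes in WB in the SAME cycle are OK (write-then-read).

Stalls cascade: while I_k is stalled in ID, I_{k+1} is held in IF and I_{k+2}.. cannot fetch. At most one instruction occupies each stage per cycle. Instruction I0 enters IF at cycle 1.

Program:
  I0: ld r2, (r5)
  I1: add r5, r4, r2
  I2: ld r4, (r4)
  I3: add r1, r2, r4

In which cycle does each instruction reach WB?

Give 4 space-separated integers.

I0 ld r2 <- r5: IF@1 ID@2 stall=0 (-) EX@3 MEM@4 WB@5
I1 add r5 <- r4,r2: IF@2 ID@3 stall=2 (RAW on I0.r2 (WB@5)) EX@6 MEM@7 WB@8
I2 ld r4 <- r4: IF@3 ID@6 stall=0 (-) EX@7 MEM@8 WB@9
I3 add r1 <- r2,r4: IF@6 ID@7 stall=2 (RAW on I2.r4 (WB@9)) EX@10 MEM@11 WB@12

Answer: 5 8 9 12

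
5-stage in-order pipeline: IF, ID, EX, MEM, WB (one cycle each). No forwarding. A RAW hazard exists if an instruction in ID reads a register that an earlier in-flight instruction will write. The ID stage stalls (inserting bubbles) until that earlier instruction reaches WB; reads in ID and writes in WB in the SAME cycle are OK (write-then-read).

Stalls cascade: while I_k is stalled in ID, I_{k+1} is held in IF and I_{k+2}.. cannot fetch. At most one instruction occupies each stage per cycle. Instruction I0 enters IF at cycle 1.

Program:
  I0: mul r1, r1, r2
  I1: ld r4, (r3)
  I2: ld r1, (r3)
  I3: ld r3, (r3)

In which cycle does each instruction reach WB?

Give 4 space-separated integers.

I0 mul r1 <- r1,r2: IF@1 ID@2 stall=0 (-) EX@3 MEM@4 WB@5
I1 ld r4 <- r3: IF@2 ID@3 stall=0 (-) EX@4 MEM@5 WB@6
I2 ld r1 <- r3: IF@3 ID@4 stall=0 (-) EX@5 MEM@6 WB@7
I3 ld r3 <- r3: IF@4 ID@5 stall=0 (-) EX@6 MEM@7 WB@8

Answer: 5 6 7 8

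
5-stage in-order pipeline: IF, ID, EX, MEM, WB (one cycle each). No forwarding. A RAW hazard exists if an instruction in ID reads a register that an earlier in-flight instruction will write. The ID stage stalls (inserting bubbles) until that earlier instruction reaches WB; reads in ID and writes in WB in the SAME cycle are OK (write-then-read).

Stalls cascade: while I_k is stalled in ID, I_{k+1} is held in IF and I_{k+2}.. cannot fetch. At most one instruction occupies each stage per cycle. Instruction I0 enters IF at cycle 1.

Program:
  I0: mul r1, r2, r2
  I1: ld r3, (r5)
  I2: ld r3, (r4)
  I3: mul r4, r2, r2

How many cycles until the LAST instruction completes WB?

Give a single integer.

I0 mul r1 <- r2,r2: IF@1 ID@2 stall=0 (-) EX@3 MEM@4 WB@5
I1 ld r3 <- r5: IF@2 ID@3 stall=0 (-) EX@4 MEM@5 WB@6
I2 ld r3 <- r4: IF@3 ID@4 stall=0 (-) EX@5 MEM@6 WB@7
I3 mul r4 <- r2,r2: IF@4 ID@5 stall=0 (-) EX@6 MEM@7 WB@8

Answer: 8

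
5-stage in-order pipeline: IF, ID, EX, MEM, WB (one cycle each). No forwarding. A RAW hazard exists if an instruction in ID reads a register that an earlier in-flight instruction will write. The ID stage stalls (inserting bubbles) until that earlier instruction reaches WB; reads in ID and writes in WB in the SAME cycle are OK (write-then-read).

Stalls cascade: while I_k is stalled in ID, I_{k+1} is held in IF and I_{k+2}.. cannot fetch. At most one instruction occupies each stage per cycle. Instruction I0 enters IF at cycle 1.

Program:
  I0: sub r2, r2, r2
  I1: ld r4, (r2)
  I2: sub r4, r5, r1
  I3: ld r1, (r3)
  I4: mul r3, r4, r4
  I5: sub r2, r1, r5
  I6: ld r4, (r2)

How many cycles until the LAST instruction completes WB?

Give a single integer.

I0 sub r2 <- r2,r2: IF@1 ID@2 stall=0 (-) EX@3 MEM@4 WB@5
I1 ld r4 <- r2: IF@2 ID@3 stall=2 (RAW on I0.r2 (WB@5)) EX@6 MEM@7 WB@8
I2 sub r4 <- r5,r1: IF@3 ID@6 stall=0 (-) EX@7 MEM@8 WB@9
I3 ld r1 <- r3: IF@6 ID@7 stall=0 (-) EX@8 MEM@9 WB@10
I4 mul r3 <- r4,r4: IF@7 ID@8 stall=1 (RAW on I2.r4 (WB@9)) EX@10 MEM@11 WB@12
I5 sub r2 <- r1,r5: IF@8 ID@10 stall=0 (-) EX@11 MEM@12 WB@13
I6 ld r4 <- r2: IF@10 ID@11 stall=2 (RAW on I5.r2 (WB@13)) EX@14 MEM@15 WB@16

Answer: 16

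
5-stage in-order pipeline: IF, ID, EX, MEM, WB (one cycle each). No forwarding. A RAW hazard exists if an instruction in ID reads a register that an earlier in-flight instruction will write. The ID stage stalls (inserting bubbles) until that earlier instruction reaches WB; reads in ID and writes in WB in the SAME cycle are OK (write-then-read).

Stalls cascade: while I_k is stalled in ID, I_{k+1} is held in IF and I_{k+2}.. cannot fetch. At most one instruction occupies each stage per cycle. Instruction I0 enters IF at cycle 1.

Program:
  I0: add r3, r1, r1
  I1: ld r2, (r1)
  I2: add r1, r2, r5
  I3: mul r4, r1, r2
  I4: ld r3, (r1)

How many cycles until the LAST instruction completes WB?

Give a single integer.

Answer: 13

Derivation:
I0 add r3 <- r1,r1: IF@1 ID@2 stall=0 (-) EX@3 MEM@4 WB@5
I1 ld r2 <- r1: IF@2 ID@3 stall=0 (-) EX@4 MEM@5 WB@6
I2 add r1 <- r2,r5: IF@3 ID@4 stall=2 (RAW on I1.r2 (WB@6)) EX@7 MEM@8 WB@9
I3 mul r4 <- r1,r2: IF@4 ID@7 stall=2 (RAW on I2.r1 (WB@9)) EX@10 MEM@11 WB@12
I4 ld r3 <- r1: IF@7 ID@10 stall=0 (-) EX@11 MEM@12 WB@13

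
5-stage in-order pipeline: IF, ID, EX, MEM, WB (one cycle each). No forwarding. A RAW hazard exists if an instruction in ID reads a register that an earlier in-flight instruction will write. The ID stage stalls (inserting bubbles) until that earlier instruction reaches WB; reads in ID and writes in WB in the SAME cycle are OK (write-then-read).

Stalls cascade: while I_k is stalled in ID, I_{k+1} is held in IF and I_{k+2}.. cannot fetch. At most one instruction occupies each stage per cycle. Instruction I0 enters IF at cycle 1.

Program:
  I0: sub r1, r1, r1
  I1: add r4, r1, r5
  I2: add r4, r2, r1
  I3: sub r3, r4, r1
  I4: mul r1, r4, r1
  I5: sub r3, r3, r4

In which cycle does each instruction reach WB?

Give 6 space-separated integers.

Answer: 5 8 9 12 13 15

Derivation:
I0 sub r1 <- r1,r1: IF@1 ID@2 stall=0 (-) EX@3 MEM@4 WB@5
I1 add r4 <- r1,r5: IF@2 ID@3 stall=2 (RAW on I0.r1 (WB@5)) EX@6 MEM@7 WB@8
I2 add r4 <- r2,r1: IF@3 ID@6 stall=0 (-) EX@7 MEM@8 WB@9
I3 sub r3 <- r4,r1: IF@6 ID@7 stall=2 (RAW on I2.r4 (WB@9)) EX@10 MEM@11 WB@12
I4 mul r1 <- r4,r1: IF@7 ID@10 stall=0 (-) EX@11 MEM@12 WB@13
I5 sub r3 <- r3,r4: IF@10 ID@11 stall=1 (RAW on I3.r3 (WB@12)) EX@13 MEM@14 WB@15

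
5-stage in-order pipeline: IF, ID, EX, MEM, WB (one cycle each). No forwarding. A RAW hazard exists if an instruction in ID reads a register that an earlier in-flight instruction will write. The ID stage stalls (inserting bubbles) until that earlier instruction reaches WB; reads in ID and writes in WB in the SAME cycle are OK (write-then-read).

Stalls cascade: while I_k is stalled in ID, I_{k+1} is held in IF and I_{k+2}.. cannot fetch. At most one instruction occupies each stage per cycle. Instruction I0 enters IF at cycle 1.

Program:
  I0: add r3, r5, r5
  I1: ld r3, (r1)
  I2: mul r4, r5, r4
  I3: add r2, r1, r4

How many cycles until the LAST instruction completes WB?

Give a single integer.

I0 add r3 <- r5,r5: IF@1 ID@2 stall=0 (-) EX@3 MEM@4 WB@5
I1 ld r3 <- r1: IF@2 ID@3 stall=0 (-) EX@4 MEM@5 WB@6
I2 mul r4 <- r5,r4: IF@3 ID@4 stall=0 (-) EX@5 MEM@6 WB@7
I3 add r2 <- r1,r4: IF@4 ID@5 stall=2 (RAW on I2.r4 (WB@7)) EX@8 MEM@9 WB@10

Answer: 10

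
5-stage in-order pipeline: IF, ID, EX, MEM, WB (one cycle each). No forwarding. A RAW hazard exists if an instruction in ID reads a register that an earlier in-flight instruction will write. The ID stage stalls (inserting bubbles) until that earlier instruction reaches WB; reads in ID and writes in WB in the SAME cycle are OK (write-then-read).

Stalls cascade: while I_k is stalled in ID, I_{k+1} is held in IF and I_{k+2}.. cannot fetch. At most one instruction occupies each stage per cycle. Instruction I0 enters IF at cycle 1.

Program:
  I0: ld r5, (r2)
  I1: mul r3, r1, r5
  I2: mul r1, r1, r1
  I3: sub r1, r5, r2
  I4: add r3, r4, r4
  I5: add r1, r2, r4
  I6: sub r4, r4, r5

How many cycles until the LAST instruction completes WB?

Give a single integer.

I0 ld r5 <- r2: IF@1 ID@2 stall=0 (-) EX@3 MEM@4 WB@5
I1 mul r3 <- r1,r5: IF@2 ID@3 stall=2 (RAW on I0.r5 (WB@5)) EX@6 MEM@7 WB@8
I2 mul r1 <- r1,r1: IF@3 ID@6 stall=0 (-) EX@7 MEM@8 WB@9
I3 sub r1 <- r5,r2: IF@6 ID@7 stall=0 (-) EX@8 MEM@9 WB@10
I4 add r3 <- r4,r4: IF@7 ID@8 stall=0 (-) EX@9 MEM@10 WB@11
I5 add r1 <- r2,r4: IF@8 ID@9 stall=0 (-) EX@10 MEM@11 WB@12
I6 sub r4 <- r4,r5: IF@9 ID@10 stall=0 (-) EX@11 MEM@12 WB@13

Answer: 13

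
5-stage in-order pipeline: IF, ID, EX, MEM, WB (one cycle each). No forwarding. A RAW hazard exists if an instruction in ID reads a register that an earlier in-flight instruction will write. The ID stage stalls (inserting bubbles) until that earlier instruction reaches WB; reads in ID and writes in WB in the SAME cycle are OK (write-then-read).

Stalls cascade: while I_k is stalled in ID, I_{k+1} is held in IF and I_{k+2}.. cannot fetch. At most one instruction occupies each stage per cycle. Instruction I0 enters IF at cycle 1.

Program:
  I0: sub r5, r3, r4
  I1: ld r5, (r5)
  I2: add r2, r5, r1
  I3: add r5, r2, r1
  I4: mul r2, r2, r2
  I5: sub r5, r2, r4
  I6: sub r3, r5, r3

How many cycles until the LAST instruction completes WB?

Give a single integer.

I0 sub r5 <- r3,r4: IF@1 ID@2 stall=0 (-) EX@3 MEM@4 WB@5
I1 ld r5 <- r5: IF@2 ID@3 stall=2 (RAW on I0.r5 (WB@5)) EX@6 MEM@7 WB@8
I2 add r2 <- r5,r1: IF@3 ID@6 stall=2 (RAW on I1.r5 (WB@8)) EX@9 MEM@10 WB@11
I3 add r5 <- r2,r1: IF@6 ID@9 stall=2 (RAW on I2.r2 (WB@11)) EX@12 MEM@13 WB@14
I4 mul r2 <- r2,r2: IF@9 ID@12 stall=0 (-) EX@13 MEM@14 WB@15
I5 sub r5 <- r2,r4: IF@12 ID@13 stall=2 (RAW on I4.r2 (WB@15)) EX@16 MEM@17 WB@18
I6 sub r3 <- r5,r3: IF@13 ID@16 stall=2 (RAW on I5.r5 (WB@18)) EX@19 MEM@20 WB@21

Answer: 21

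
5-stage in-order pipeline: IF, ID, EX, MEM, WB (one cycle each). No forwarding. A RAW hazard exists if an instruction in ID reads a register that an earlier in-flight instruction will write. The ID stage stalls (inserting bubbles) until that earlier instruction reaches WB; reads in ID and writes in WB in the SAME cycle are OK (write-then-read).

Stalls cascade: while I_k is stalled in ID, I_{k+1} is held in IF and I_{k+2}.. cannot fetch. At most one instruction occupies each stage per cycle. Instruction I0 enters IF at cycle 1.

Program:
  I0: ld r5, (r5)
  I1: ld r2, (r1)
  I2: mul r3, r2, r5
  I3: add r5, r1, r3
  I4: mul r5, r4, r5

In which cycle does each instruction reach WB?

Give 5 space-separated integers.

Answer: 5 6 9 12 15

Derivation:
I0 ld r5 <- r5: IF@1 ID@2 stall=0 (-) EX@3 MEM@4 WB@5
I1 ld r2 <- r1: IF@2 ID@3 stall=0 (-) EX@4 MEM@5 WB@6
I2 mul r3 <- r2,r5: IF@3 ID@4 stall=2 (RAW on I1.r2 (WB@6)) EX@7 MEM@8 WB@9
I3 add r5 <- r1,r3: IF@4 ID@7 stall=2 (RAW on I2.r3 (WB@9)) EX@10 MEM@11 WB@12
I4 mul r5 <- r4,r5: IF@7 ID@10 stall=2 (RAW on I3.r5 (WB@12)) EX@13 MEM@14 WB@15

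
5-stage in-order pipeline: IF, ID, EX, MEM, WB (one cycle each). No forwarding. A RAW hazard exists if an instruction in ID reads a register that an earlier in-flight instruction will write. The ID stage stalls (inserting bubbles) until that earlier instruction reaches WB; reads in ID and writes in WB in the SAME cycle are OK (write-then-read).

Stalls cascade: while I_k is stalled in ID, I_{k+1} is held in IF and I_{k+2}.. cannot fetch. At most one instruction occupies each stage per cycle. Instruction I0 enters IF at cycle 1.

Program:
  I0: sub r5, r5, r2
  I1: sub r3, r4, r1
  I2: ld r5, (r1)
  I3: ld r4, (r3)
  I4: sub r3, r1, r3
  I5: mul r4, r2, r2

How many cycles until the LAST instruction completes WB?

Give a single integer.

Answer: 11

Derivation:
I0 sub r5 <- r5,r2: IF@1 ID@2 stall=0 (-) EX@3 MEM@4 WB@5
I1 sub r3 <- r4,r1: IF@2 ID@3 stall=0 (-) EX@4 MEM@5 WB@6
I2 ld r5 <- r1: IF@3 ID@4 stall=0 (-) EX@5 MEM@6 WB@7
I3 ld r4 <- r3: IF@4 ID@5 stall=1 (RAW on I1.r3 (WB@6)) EX@7 MEM@8 WB@9
I4 sub r3 <- r1,r3: IF@5 ID@7 stall=0 (-) EX@8 MEM@9 WB@10
I5 mul r4 <- r2,r2: IF@7 ID@8 stall=0 (-) EX@9 MEM@10 WB@11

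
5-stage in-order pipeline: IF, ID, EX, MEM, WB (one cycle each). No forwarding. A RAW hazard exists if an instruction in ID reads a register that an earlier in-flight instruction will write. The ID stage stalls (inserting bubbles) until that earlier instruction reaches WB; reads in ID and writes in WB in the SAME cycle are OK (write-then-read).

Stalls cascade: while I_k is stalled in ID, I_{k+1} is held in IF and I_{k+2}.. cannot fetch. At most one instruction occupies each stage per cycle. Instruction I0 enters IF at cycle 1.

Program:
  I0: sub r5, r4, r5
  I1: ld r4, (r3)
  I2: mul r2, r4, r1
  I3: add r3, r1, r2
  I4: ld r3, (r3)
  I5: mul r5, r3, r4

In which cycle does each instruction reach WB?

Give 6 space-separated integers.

Answer: 5 6 9 12 15 18

Derivation:
I0 sub r5 <- r4,r5: IF@1 ID@2 stall=0 (-) EX@3 MEM@4 WB@5
I1 ld r4 <- r3: IF@2 ID@3 stall=0 (-) EX@4 MEM@5 WB@6
I2 mul r2 <- r4,r1: IF@3 ID@4 stall=2 (RAW on I1.r4 (WB@6)) EX@7 MEM@8 WB@9
I3 add r3 <- r1,r2: IF@4 ID@7 stall=2 (RAW on I2.r2 (WB@9)) EX@10 MEM@11 WB@12
I4 ld r3 <- r3: IF@7 ID@10 stall=2 (RAW on I3.r3 (WB@12)) EX@13 MEM@14 WB@15
I5 mul r5 <- r3,r4: IF@10 ID@13 stall=2 (RAW on I4.r3 (WB@15)) EX@16 MEM@17 WB@18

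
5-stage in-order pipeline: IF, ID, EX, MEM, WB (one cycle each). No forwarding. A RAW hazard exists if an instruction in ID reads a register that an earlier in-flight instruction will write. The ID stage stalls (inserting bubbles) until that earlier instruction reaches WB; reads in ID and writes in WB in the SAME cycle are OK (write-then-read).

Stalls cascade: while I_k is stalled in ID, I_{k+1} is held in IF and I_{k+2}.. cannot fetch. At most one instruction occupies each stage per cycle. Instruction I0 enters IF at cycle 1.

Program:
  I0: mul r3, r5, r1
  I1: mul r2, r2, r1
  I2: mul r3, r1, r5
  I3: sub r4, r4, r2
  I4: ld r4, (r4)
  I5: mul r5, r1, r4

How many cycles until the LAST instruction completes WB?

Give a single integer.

Answer: 15

Derivation:
I0 mul r3 <- r5,r1: IF@1 ID@2 stall=0 (-) EX@3 MEM@4 WB@5
I1 mul r2 <- r2,r1: IF@2 ID@3 stall=0 (-) EX@4 MEM@5 WB@6
I2 mul r3 <- r1,r5: IF@3 ID@4 stall=0 (-) EX@5 MEM@6 WB@7
I3 sub r4 <- r4,r2: IF@4 ID@5 stall=1 (RAW on I1.r2 (WB@6)) EX@7 MEM@8 WB@9
I4 ld r4 <- r4: IF@5 ID@7 stall=2 (RAW on I3.r4 (WB@9)) EX@10 MEM@11 WB@12
I5 mul r5 <- r1,r4: IF@7 ID@10 stall=2 (RAW on I4.r4 (WB@12)) EX@13 MEM@14 WB@15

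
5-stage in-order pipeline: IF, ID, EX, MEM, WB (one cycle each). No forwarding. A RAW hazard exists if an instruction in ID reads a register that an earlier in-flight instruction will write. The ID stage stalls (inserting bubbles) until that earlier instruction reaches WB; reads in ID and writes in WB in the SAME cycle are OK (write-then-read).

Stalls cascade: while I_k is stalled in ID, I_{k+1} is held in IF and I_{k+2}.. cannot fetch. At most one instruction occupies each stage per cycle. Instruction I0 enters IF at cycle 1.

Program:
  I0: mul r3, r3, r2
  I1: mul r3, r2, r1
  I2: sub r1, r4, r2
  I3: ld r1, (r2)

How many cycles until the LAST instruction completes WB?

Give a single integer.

I0 mul r3 <- r3,r2: IF@1 ID@2 stall=0 (-) EX@3 MEM@4 WB@5
I1 mul r3 <- r2,r1: IF@2 ID@3 stall=0 (-) EX@4 MEM@5 WB@6
I2 sub r1 <- r4,r2: IF@3 ID@4 stall=0 (-) EX@5 MEM@6 WB@7
I3 ld r1 <- r2: IF@4 ID@5 stall=0 (-) EX@6 MEM@7 WB@8

Answer: 8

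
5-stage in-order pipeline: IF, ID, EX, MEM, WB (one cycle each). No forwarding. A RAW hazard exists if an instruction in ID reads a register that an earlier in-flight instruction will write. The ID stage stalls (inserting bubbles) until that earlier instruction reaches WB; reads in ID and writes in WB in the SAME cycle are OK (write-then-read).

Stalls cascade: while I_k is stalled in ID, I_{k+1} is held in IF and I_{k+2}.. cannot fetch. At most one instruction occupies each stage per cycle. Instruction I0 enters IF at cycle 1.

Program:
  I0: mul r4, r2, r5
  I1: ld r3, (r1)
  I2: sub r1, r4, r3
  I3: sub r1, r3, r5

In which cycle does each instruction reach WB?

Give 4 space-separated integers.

I0 mul r4 <- r2,r5: IF@1 ID@2 stall=0 (-) EX@3 MEM@4 WB@5
I1 ld r3 <- r1: IF@2 ID@3 stall=0 (-) EX@4 MEM@5 WB@6
I2 sub r1 <- r4,r3: IF@3 ID@4 stall=2 (RAW on I1.r3 (WB@6)) EX@7 MEM@8 WB@9
I3 sub r1 <- r3,r5: IF@4 ID@7 stall=0 (-) EX@8 MEM@9 WB@10

Answer: 5 6 9 10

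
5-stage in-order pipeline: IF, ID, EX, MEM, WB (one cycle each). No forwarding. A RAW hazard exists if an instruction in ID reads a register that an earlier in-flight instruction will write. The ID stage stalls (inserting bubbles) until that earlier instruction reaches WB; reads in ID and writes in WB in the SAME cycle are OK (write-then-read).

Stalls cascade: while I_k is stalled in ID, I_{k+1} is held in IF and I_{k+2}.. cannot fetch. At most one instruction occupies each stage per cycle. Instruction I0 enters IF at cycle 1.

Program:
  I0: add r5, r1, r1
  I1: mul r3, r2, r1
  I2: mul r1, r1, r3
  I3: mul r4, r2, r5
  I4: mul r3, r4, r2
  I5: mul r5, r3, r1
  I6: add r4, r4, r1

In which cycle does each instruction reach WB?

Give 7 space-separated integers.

Answer: 5 6 9 10 13 16 17

Derivation:
I0 add r5 <- r1,r1: IF@1 ID@2 stall=0 (-) EX@3 MEM@4 WB@5
I1 mul r3 <- r2,r1: IF@2 ID@3 stall=0 (-) EX@4 MEM@5 WB@6
I2 mul r1 <- r1,r3: IF@3 ID@4 stall=2 (RAW on I1.r3 (WB@6)) EX@7 MEM@8 WB@9
I3 mul r4 <- r2,r5: IF@4 ID@7 stall=0 (-) EX@8 MEM@9 WB@10
I4 mul r3 <- r4,r2: IF@7 ID@8 stall=2 (RAW on I3.r4 (WB@10)) EX@11 MEM@12 WB@13
I5 mul r5 <- r3,r1: IF@8 ID@11 stall=2 (RAW on I4.r3 (WB@13)) EX@14 MEM@15 WB@16
I6 add r4 <- r4,r1: IF@11 ID@14 stall=0 (-) EX@15 MEM@16 WB@17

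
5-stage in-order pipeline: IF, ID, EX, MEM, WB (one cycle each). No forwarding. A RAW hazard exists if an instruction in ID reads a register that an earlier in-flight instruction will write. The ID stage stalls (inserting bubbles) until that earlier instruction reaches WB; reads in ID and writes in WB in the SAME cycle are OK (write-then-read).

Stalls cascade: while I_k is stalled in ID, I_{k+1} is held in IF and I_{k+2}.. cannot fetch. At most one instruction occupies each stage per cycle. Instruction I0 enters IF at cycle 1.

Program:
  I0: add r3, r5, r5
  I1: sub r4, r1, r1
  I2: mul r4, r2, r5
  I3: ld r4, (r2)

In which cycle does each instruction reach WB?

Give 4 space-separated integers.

I0 add r3 <- r5,r5: IF@1 ID@2 stall=0 (-) EX@3 MEM@4 WB@5
I1 sub r4 <- r1,r1: IF@2 ID@3 stall=0 (-) EX@4 MEM@5 WB@6
I2 mul r4 <- r2,r5: IF@3 ID@4 stall=0 (-) EX@5 MEM@6 WB@7
I3 ld r4 <- r2: IF@4 ID@5 stall=0 (-) EX@6 MEM@7 WB@8

Answer: 5 6 7 8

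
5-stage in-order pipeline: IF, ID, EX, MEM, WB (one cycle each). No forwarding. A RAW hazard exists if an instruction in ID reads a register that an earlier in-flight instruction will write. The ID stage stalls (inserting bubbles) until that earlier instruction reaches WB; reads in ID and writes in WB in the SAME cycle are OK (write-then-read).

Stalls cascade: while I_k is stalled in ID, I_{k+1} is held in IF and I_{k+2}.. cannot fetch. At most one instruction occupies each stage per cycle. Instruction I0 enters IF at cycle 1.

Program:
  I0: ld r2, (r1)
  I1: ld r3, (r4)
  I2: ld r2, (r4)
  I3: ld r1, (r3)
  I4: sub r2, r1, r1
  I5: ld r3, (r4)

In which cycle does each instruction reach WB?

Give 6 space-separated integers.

Answer: 5 6 7 9 12 13

Derivation:
I0 ld r2 <- r1: IF@1 ID@2 stall=0 (-) EX@3 MEM@4 WB@5
I1 ld r3 <- r4: IF@2 ID@3 stall=0 (-) EX@4 MEM@5 WB@6
I2 ld r2 <- r4: IF@3 ID@4 stall=0 (-) EX@5 MEM@6 WB@7
I3 ld r1 <- r3: IF@4 ID@5 stall=1 (RAW on I1.r3 (WB@6)) EX@7 MEM@8 WB@9
I4 sub r2 <- r1,r1: IF@5 ID@7 stall=2 (RAW on I3.r1 (WB@9)) EX@10 MEM@11 WB@12
I5 ld r3 <- r4: IF@7 ID@10 stall=0 (-) EX@11 MEM@12 WB@13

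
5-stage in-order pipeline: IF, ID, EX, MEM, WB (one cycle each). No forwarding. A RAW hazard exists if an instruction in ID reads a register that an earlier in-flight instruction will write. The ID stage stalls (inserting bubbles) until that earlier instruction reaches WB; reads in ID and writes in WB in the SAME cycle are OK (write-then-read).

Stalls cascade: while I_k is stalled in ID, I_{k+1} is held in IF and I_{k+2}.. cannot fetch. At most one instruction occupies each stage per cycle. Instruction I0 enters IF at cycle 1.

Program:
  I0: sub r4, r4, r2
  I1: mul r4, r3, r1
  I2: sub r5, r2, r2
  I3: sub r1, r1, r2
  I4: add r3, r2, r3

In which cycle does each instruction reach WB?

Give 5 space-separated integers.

I0 sub r4 <- r4,r2: IF@1 ID@2 stall=0 (-) EX@3 MEM@4 WB@5
I1 mul r4 <- r3,r1: IF@2 ID@3 stall=0 (-) EX@4 MEM@5 WB@6
I2 sub r5 <- r2,r2: IF@3 ID@4 stall=0 (-) EX@5 MEM@6 WB@7
I3 sub r1 <- r1,r2: IF@4 ID@5 stall=0 (-) EX@6 MEM@7 WB@8
I4 add r3 <- r2,r3: IF@5 ID@6 stall=0 (-) EX@7 MEM@8 WB@9

Answer: 5 6 7 8 9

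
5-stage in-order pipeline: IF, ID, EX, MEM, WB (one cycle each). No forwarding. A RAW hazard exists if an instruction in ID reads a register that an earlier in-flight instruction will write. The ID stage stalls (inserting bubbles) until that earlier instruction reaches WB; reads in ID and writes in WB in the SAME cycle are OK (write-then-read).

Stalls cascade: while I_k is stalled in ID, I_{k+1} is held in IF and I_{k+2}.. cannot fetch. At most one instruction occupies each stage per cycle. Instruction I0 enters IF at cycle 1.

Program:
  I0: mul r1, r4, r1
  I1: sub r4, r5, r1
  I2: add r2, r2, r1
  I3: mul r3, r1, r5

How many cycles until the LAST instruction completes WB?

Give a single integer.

I0 mul r1 <- r4,r1: IF@1 ID@2 stall=0 (-) EX@3 MEM@4 WB@5
I1 sub r4 <- r5,r1: IF@2 ID@3 stall=2 (RAW on I0.r1 (WB@5)) EX@6 MEM@7 WB@8
I2 add r2 <- r2,r1: IF@3 ID@6 stall=0 (-) EX@7 MEM@8 WB@9
I3 mul r3 <- r1,r5: IF@6 ID@7 stall=0 (-) EX@8 MEM@9 WB@10

Answer: 10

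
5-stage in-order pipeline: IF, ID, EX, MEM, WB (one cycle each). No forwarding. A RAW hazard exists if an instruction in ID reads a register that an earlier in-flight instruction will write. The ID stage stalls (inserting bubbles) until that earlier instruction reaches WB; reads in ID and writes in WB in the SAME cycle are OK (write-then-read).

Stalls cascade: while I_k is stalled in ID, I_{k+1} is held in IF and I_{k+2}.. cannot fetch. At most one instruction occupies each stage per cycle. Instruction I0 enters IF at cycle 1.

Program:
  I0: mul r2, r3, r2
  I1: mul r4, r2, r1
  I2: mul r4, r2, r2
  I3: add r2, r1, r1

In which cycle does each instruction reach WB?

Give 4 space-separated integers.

I0 mul r2 <- r3,r2: IF@1 ID@2 stall=0 (-) EX@3 MEM@4 WB@5
I1 mul r4 <- r2,r1: IF@2 ID@3 stall=2 (RAW on I0.r2 (WB@5)) EX@6 MEM@7 WB@8
I2 mul r4 <- r2,r2: IF@3 ID@6 stall=0 (-) EX@7 MEM@8 WB@9
I3 add r2 <- r1,r1: IF@6 ID@7 stall=0 (-) EX@8 MEM@9 WB@10

Answer: 5 8 9 10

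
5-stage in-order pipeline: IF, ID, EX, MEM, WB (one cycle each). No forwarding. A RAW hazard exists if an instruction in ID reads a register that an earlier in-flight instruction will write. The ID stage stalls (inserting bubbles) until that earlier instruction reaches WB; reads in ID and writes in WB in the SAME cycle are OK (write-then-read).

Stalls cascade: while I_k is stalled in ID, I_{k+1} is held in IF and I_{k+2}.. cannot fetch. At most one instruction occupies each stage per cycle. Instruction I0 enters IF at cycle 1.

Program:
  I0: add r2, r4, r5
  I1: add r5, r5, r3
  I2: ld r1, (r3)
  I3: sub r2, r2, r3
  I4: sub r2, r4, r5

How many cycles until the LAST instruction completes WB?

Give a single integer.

I0 add r2 <- r4,r5: IF@1 ID@2 stall=0 (-) EX@3 MEM@4 WB@5
I1 add r5 <- r5,r3: IF@2 ID@3 stall=0 (-) EX@4 MEM@5 WB@6
I2 ld r1 <- r3: IF@3 ID@4 stall=0 (-) EX@5 MEM@6 WB@7
I3 sub r2 <- r2,r3: IF@4 ID@5 stall=0 (-) EX@6 MEM@7 WB@8
I4 sub r2 <- r4,r5: IF@5 ID@6 stall=0 (-) EX@7 MEM@8 WB@9

Answer: 9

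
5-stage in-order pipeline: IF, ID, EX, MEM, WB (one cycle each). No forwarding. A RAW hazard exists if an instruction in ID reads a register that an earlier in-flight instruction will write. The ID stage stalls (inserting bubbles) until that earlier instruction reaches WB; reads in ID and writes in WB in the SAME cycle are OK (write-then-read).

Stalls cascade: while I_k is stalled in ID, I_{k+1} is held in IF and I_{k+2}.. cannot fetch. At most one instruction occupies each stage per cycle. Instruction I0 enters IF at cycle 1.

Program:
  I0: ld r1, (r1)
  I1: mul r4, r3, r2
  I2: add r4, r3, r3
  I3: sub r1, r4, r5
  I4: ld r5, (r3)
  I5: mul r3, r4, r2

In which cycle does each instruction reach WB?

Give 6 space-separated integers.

Answer: 5 6 7 10 11 12

Derivation:
I0 ld r1 <- r1: IF@1 ID@2 stall=0 (-) EX@3 MEM@4 WB@5
I1 mul r4 <- r3,r2: IF@2 ID@3 stall=0 (-) EX@4 MEM@5 WB@6
I2 add r4 <- r3,r3: IF@3 ID@4 stall=0 (-) EX@5 MEM@6 WB@7
I3 sub r1 <- r4,r5: IF@4 ID@5 stall=2 (RAW on I2.r4 (WB@7)) EX@8 MEM@9 WB@10
I4 ld r5 <- r3: IF@5 ID@8 stall=0 (-) EX@9 MEM@10 WB@11
I5 mul r3 <- r4,r2: IF@8 ID@9 stall=0 (-) EX@10 MEM@11 WB@12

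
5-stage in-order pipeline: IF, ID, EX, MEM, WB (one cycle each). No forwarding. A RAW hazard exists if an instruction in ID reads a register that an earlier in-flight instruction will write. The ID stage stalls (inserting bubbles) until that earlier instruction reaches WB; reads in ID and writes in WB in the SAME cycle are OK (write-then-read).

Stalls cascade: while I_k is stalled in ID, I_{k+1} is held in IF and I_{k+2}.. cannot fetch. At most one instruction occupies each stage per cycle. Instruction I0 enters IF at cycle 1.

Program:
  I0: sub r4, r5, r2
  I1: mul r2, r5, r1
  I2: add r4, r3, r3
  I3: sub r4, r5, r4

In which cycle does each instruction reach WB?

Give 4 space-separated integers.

I0 sub r4 <- r5,r2: IF@1 ID@2 stall=0 (-) EX@3 MEM@4 WB@5
I1 mul r2 <- r5,r1: IF@2 ID@3 stall=0 (-) EX@4 MEM@5 WB@6
I2 add r4 <- r3,r3: IF@3 ID@4 stall=0 (-) EX@5 MEM@6 WB@7
I3 sub r4 <- r5,r4: IF@4 ID@5 stall=2 (RAW on I2.r4 (WB@7)) EX@8 MEM@9 WB@10

Answer: 5 6 7 10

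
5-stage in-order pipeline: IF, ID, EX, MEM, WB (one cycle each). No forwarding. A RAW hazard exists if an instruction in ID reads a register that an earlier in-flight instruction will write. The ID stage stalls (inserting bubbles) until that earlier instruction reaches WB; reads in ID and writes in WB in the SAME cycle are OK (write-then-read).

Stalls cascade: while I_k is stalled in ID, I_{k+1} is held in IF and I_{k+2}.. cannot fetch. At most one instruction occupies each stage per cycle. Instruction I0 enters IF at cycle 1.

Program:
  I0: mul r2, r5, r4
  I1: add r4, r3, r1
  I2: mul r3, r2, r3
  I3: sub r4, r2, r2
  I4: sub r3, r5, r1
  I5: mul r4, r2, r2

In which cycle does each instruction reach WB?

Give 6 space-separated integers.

I0 mul r2 <- r5,r4: IF@1 ID@2 stall=0 (-) EX@3 MEM@4 WB@5
I1 add r4 <- r3,r1: IF@2 ID@3 stall=0 (-) EX@4 MEM@5 WB@6
I2 mul r3 <- r2,r3: IF@3 ID@4 stall=1 (RAW on I0.r2 (WB@5)) EX@6 MEM@7 WB@8
I3 sub r4 <- r2,r2: IF@4 ID@6 stall=0 (-) EX@7 MEM@8 WB@9
I4 sub r3 <- r5,r1: IF@6 ID@7 stall=0 (-) EX@8 MEM@9 WB@10
I5 mul r4 <- r2,r2: IF@7 ID@8 stall=0 (-) EX@9 MEM@10 WB@11

Answer: 5 6 8 9 10 11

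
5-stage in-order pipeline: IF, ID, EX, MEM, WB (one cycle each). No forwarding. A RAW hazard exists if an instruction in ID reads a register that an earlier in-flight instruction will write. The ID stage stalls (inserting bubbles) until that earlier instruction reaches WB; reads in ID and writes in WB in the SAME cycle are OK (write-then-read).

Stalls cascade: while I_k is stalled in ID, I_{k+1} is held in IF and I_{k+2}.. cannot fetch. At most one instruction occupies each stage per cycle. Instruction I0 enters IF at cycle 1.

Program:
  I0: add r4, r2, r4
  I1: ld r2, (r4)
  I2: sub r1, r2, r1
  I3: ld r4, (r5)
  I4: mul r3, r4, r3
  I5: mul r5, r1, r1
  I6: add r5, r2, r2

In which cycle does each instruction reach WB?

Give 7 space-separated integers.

Answer: 5 8 11 12 15 16 17

Derivation:
I0 add r4 <- r2,r4: IF@1 ID@2 stall=0 (-) EX@3 MEM@4 WB@5
I1 ld r2 <- r4: IF@2 ID@3 stall=2 (RAW on I0.r4 (WB@5)) EX@6 MEM@7 WB@8
I2 sub r1 <- r2,r1: IF@3 ID@6 stall=2 (RAW on I1.r2 (WB@8)) EX@9 MEM@10 WB@11
I3 ld r4 <- r5: IF@6 ID@9 stall=0 (-) EX@10 MEM@11 WB@12
I4 mul r3 <- r4,r3: IF@9 ID@10 stall=2 (RAW on I3.r4 (WB@12)) EX@13 MEM@14 WB@15
I5 mul r5 <- r1,r1: IF@10 ID@13 stall=0 (-) EX@14 MEM@15 WB@16
I6 add r5 <- r2,r2: IF@13 ID@14 stall=0 (-) EX@15 MEM@16 WB@17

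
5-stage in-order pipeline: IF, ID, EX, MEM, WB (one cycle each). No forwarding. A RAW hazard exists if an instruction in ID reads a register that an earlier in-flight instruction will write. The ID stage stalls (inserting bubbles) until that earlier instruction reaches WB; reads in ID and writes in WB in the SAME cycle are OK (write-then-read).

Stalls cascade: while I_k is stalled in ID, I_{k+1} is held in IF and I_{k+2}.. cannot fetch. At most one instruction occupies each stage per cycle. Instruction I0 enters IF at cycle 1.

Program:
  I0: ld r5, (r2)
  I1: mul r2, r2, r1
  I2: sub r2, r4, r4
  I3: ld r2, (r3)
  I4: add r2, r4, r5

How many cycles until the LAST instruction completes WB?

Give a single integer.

Answer: 9

Derivation:
I0 ld r5 <- r2: IF@1 ID@2 stall=0 (-) EX@3 MEM@4 WB@5
I1 mul r2 <- r2,r1: IF@2 ID@3 stall=0 (-) EX@4 MEM@5 WB@6
I2 sub r2 <- r4,r4: IF@3 ID@4 stall=0 (-) EX@5 MEM@6 WB@7
I3 ld r2 <- r3: IF@4 ID@5 stall=0 (-) EX@6 MEM@7 WB@8
I4 add r2 <- r4,r5: IF@5 ID@6 stall=0 (-) EX@7 MEM@8 WB@9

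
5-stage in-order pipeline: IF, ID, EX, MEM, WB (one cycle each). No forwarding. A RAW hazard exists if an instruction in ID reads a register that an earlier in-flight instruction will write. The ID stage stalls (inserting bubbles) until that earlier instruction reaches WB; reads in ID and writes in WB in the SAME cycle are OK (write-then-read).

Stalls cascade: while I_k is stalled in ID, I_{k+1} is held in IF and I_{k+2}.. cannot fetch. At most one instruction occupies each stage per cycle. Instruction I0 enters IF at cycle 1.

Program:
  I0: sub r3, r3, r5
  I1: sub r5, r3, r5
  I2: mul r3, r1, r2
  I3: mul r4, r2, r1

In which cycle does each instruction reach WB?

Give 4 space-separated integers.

I0 sub r3 <- r3,r5: IF@1 ID@2 stall=0 (-) EX@3 MEM@4 WB@5
I1 sub r5 <- r3,r5: IF@2 ID@3 stall=2 (RAW on I0.r3 (WB@5)) EX@6 MEM@7 WB@8
I2 mul r3 <- r1,r2: IF@3 ID@6 stall=0 (-) EX@7 MEM@8 WB@9
I3 mul r4 <- r2,r1: IF@6 ID@7 stall=0 (-) EX@8 MEM@9 WB@10

Answer: 5 8 9 10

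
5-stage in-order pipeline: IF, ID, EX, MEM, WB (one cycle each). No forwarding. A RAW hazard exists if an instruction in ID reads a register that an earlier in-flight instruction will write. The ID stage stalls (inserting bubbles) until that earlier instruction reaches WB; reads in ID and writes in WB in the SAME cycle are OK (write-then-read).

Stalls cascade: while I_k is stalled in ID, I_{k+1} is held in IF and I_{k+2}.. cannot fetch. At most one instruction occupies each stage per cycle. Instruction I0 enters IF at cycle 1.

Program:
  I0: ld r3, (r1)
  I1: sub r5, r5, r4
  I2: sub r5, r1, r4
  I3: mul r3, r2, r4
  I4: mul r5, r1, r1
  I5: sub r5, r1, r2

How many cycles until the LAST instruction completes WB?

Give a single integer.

I0 ld r3 <- r1: IF@1 ID@2 stall=0 (-) EX@3 MEM@4 WB@5
I1 sub r5 <- r5,r4: IF@2 ID@3 stall=0 (-) EX@4 MEM@5 WB@6
I2 sub r5 <- r1,r4: IF@3 ID@4 stall=0 (-) EX@5 MEM@6 WB@7
I3 mul r3 <- r2,r4: IF@4 ID@5 stall=0 (-) EX@6 MEM@7 WB@8
I4 mul r5 <- r1,r1: IF@5 ID@6 stall=0 (-) EX@7 MEM@8 WB@9
I5 sub r5 <- r1,r2: IF@6 ID@7 stall=0 (-) EX@8 MEM@9 WB@10

Answer: 10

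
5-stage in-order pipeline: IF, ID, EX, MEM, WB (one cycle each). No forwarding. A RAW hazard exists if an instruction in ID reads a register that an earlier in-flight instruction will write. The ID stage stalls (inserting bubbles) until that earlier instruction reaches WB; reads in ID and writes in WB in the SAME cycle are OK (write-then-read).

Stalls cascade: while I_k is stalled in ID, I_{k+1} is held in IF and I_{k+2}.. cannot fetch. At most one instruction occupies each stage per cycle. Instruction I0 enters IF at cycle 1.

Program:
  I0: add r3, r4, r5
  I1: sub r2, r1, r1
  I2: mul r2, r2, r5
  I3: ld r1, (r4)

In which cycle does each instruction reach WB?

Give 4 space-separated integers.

Answer: 5 6 9 10

Derivation:
I0 add r3 <- r4,r5: IF@1 ID@2 stall=0 (-) EX@3 MEM@4 WB@5
I1 sub r2 <- r1,r1: IF@2 ID@3 stall=0 (-) EX@4 MEM@5 WB@6
I2 mul r2 <- r2,r5: IF@3 ID@4 stall=2 (RAW on I1.r2 (WB@6)) EX@7 MEM@8 WB@9
I3 ld r1 <- r4: IF@4 ID@7 stall=0 (-) EX@8 MEM@9 WB@10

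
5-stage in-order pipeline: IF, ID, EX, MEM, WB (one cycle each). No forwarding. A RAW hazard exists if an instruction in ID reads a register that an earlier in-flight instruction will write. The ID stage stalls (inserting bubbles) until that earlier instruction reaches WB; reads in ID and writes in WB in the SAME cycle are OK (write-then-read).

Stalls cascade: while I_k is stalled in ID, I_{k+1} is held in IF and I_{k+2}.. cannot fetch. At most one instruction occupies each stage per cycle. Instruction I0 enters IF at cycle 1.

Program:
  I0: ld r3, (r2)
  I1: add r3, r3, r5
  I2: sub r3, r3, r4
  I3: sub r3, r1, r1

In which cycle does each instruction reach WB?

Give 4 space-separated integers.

I0 ld r3 <- r2: IF@1 ID@2 stall=0 (-) EX@3 MEM@4 WB@5
I1 add r3 <- r3,r5: IF@2 ID@3 stall=2 (RAW on I0.r3 (WB@5)) EX@6 MEM@7 WB@8
I2 sub r3 <- r3,r4: IF@3 ID@6 stall=2 (RAW on I1.r3 (WB@8)) EX@9 MEM@10 WB@11
I3 sub r3 <- r1,r1: IF@6 ID@9 stall=0 (-) EX@10 MEM@11 WB@12

Answer: 5 8 11 12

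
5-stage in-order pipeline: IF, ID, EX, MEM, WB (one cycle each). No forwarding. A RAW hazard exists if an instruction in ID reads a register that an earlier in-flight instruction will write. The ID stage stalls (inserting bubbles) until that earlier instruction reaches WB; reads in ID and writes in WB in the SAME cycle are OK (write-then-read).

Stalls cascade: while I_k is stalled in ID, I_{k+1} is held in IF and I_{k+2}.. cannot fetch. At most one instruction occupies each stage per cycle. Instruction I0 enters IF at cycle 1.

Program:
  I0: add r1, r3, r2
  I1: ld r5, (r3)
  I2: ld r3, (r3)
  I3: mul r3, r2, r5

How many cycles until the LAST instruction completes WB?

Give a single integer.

I0 add r1 <- r3,r2: IF@1 ID@2 stall=0 (-) EX@3 MEM@4 WB@5
I1 ld r5 <- r3: IF@2 ID@3 stall=0 (-) EX@4 MEM@5 WB@6
I2 ld r3 <- r3: IF@3 ID@4 stall=0 (-) EX@5 MEM@6 WB@7
I3 mul r3 <- r2,r5: IF@4 ID@5 stall=1 (RAW on I1.r5 (WB@6)) EX@7 MEM@8 WB@9

Answer: 9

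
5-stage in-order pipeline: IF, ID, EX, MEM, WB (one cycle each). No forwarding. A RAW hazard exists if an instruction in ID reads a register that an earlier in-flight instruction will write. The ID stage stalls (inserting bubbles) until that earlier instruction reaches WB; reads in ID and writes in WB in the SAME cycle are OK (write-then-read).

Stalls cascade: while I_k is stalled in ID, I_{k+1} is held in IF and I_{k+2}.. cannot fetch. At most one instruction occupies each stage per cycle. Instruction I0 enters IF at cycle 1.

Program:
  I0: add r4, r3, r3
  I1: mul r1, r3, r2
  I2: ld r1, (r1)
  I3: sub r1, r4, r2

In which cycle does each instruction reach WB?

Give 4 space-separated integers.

I0 add r4 <- r3,r3: IF@1 ID@2 stall=0 (-) EX@3 MEM@4 WB@5
I1 mul r1 <- r3,r2: IF@2 ID@3 stall=0 (-) EX@4 MEM@5 WB@6
I2 ld r1 <- r1: IF@3 ID@4 stall=2 (RAW on I1.r1 (WB@6)) EX@7 MEM@8 WB@9
I3 sub r1 <- r4,r2: IF@4 ID@7 stall=0 (-) EX@8 MEM@9 WB@10

Answer: 5 6 9 10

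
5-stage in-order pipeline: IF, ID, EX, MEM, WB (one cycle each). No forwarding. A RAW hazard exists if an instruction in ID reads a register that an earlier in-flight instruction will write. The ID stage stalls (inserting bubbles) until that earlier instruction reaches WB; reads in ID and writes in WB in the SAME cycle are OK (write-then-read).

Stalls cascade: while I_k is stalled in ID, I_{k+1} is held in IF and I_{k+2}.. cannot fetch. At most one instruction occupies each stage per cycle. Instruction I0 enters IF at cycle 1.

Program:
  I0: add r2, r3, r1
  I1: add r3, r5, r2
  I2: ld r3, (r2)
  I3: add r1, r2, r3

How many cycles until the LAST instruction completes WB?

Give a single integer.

Answer: 12

Derivation:
I0 add r2 <- r3,r1: IF@1 ID@2 stall=0 (-) EX@3 MEM@4 WB@5
I1 add r3 <- r5,r2: IF@2 ID@3 stall=2 (RAW on I0.r2 (WB@5)) EX@6 MEM@7 WB@8
I2 ld r3 <- r2: IF@3 ID@6 stall=0 (-) EX@7 MEM@8 WB@9
I3 add r1 <- r2,r3: IF@6 ID@7 stall=2 (RAW on I2.r3 (WB@9)) EX@10 MEM@11 WB@12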